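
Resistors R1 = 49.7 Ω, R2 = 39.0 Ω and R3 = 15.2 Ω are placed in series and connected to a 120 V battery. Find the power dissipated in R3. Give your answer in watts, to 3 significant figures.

20.3 W

Every series element carries the same I. Get I from the total resistance, then P = I² × R3.
R_total = 49.7 + 39.0 + 15.2 = 103.9 Ω
I = V / R_total = 120 / 103.9 = 1.155 A
P_R3 = I² × R3 = (1.155)² × 15.2 = 20.28 W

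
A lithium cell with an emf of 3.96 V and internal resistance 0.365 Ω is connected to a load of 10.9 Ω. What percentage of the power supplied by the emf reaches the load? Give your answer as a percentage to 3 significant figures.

96.8 %

The source delivers εI, of which I²R reaches the load and I²r is lost; since I is common, η = R/(R+r).
η = R / (R + r) = 10.9 / (10.9 + 0.365) = 0.9676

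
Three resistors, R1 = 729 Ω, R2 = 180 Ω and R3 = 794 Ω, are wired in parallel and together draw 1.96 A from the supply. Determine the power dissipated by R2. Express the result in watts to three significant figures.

Parallel branches share V, not I — compute V via R_eq, then use V²/R for the target branch.
1/R_eq = 1/729 + 1/180 + 1/794 ⇒ R_eq = 122.1 Ω
V = I_total × R_eq = 1.960 × 122.1 = 239.4 V
P_R2 = V² / R2 = (239.4)² / 180 = 318.4 W

318 W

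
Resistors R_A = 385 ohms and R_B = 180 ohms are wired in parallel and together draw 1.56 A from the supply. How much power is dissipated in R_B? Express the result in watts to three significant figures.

Parallel branches share V, not I — compute V via R_eq, then use V²/R for the target branch.
1/R_eq = 1/385 + 1/180 ⇒ R_eq = 122.7 Ω
V = I_total × R_eq = 1.560 × 122.7 = 191.3 V
P_R_B = V² / R_B = (191.3)² / 180 = 203.4 W

203 W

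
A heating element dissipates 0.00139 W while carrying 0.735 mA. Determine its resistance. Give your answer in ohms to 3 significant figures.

2570 Ω

Inverting the appropriate power form: R = P / I².
R = 0.00139 / (0.0007350)² = 2573 Ω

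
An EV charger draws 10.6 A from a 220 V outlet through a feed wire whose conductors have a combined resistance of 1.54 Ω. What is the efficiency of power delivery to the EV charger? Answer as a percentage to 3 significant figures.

The feed wire carries the full 10.6 A.
P_line = I² R_line = (10.60)² × 1.54 = 173.0 W
P_source = V I = 220 × 10.60 = 2332 W; P_load = 2159 W
η = P_load / P_source = 2159 / 2332 = 0.9258

92.6 %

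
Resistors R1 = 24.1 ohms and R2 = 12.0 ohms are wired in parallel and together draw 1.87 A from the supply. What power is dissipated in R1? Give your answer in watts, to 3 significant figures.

9.31 W

The branches share the same voltage, but only the total current is given — find V from the equivalent resistance first.
1/R_eq = 1/24.1 + 1/12.0 ⇒ R_eq = 8.011 Ω
V = I_total × R_eq = 1.870 × 8.011 = 14.98 V
P_R1 = V² / R1 = (14.98)² / 24.1 = 9.312 W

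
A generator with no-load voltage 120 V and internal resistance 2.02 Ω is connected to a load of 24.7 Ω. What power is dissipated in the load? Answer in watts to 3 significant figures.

Load and internal resistance form a series loop — compute the loop current, then the load power via I²R.
I = ε / (r + R) = 120 / (2.02 + 24.7) = 4.491 A
P_load = I² R = (4.491)² × 24.7 = 498.2 W

498 W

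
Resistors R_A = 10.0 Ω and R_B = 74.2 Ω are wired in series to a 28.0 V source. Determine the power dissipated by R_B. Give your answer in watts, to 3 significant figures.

In a series string the same current flows through every resistor — find that current, then P = I²R for the one we want.
R_total = 10.0 + 74.2 = 84.20 Ω
I = V / R_total = 28.0 / 84.20 = 0.3325 A
P_R_B = I² × R_B = (0.3325)² × 74.2 = 8.205 W

8.21 W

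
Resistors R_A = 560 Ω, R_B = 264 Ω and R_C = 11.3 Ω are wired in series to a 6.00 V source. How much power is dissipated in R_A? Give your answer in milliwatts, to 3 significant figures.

The current is common to all series resistors; compute it, then apply P = I²R for the target.
R_total = 560 + 264 + 11.3 = 835.3 Ω
I = V / R_total = 6.00 / 835.3 = 0.007183 A
P_R_A = I² × R_A = (0.007183)² × 560 = 0.02889 W

28.9 mW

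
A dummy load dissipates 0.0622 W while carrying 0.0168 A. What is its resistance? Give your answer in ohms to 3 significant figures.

Inverting the appropriate power form: R = P / I².
R = 0.0622 / (0.01680)² = 220.4 Ω

220 Ω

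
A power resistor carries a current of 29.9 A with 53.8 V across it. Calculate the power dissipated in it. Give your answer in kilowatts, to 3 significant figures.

Since both terminal voltage and current are stated, P = V I gives the power in one step.
P = 53.8 V × 29.90 A = 1609 W

1.61 kW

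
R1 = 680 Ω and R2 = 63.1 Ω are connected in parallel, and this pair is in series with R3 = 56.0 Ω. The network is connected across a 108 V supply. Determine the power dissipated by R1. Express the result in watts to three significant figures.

4.42 W

First find R_p for the parallel pair, then treat R_p + R3 as a series loop.
R_p = (680×63.1)/(680+63.1) = 57.74 Ω
R_total = R_p + 56.0 = 57.74 + 56.0 = 113.7 Ω
I = V / R_total = 108 / 113.7 = 0.9495 A
Voltage across the parallel pair: V_p = I × R_p = 0.9495 × 57.74 = 54.83 V
R1 sits across V_p; its power is V_p²/R.
P_R1 = (54.83)² / 680 = 4.421 W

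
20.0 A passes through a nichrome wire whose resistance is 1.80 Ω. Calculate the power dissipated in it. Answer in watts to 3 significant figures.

Knowing I and R, the power is just I²R — no need to find V first.
P = (20.00 A)² × 1.80 Ω = 720.0 W

720 W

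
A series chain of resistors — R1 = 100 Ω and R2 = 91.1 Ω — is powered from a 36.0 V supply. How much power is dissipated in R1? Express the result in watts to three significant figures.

3.55 W

Every series element carries the same I. Get I from the total resistance, then P = I² × R1.
R_total = 100 + 91.1 = 191.1 Ω
I = V / R_total = 36.0 / 191.1 = 0.1884 A
P_R1 = I² × R1 = (0.1884)² × 100 = 3.549 W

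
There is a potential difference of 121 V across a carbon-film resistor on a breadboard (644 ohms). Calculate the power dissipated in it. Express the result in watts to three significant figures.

Voltage and resistance are given, so P = V²/R is the one-step route.
P = (121 V)² / 644 Ω = 22.73 W

22.7 W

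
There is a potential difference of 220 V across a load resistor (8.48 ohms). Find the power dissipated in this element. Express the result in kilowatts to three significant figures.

5.71 kW

Voltage and resistance are given, so P = V²/R is the one-step route.
P = (220 V)² / 8.48 Ω = 5708 W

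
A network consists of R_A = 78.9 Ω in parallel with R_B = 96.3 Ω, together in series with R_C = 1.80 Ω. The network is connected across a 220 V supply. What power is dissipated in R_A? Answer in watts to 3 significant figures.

566 W

Combine R_A and R_B into their parallel equivalent first, reducing the network to two series resistors.
R_p = (78.9×96.3)/(78.9+96.3) = 43.37 Ω
R_total = R_p + 1.80 = 43.37 + 1.80 = 45.17 Ω
I = V / R_total = 220 / 45.17 = 4.871 A
Voltage across the parallel pair: V_p = I × R_p = 4.871 × 43.37 = 211.2 V
Use P = V²/R for R_A with V = V_p.
P_R_A = (211.2)² / 78.9 = 565.5 W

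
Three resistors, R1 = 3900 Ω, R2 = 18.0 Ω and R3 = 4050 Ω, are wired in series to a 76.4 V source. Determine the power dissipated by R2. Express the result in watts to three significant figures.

0.00165 W

Series elements share the same current, so find I first, then use P = I²R.
R_total = 3900 + 18.0 + 4050 = 7968 Ω
I = V / R_total = 76.4 / 7968 = 0.009588 A
P_R2 = I² × R2 = (0.009588)² × 18.0 = 0.001655 W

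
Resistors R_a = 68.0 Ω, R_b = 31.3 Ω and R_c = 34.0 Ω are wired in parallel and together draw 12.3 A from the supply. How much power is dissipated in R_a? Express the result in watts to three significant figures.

385 W

Only the total current is stated, so first find the parallel equivalent to get the voltage across the combination.
1/R_eq = 1/68.0 + 1/31.3 + 1/34.0 ⇒ R_eq = 13.15 Ω
V = I_total × R_eq = 12.30 × 13.15 = 161.7 V
P_R_a = V² / R_a = (161.7)² / 68.0 = 384.5 W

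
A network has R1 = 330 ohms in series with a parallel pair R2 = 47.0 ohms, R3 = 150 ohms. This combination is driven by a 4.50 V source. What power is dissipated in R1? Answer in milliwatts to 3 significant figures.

49.9 mW

Replace R2 and R3 with their parallel equivalent so the circuit becomes R1 in series with R_p.
R_p = (47.0×150)/(47.0+150) = 35.79 Ω
R_total = 330 + 35.79 = 365.8 Ω
I = V / R_total = 4.50 / 365.8 = 0.01230 A
All the current flows through R1; use P = I²R.
P_R1 = (0.01230)² × 330 = 0.04994 W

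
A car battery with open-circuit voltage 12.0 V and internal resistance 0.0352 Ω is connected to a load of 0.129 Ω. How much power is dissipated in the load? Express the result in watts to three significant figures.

Load and internal resistance form a series loop — compute the loop current, then the load power via I²R.
I = ε / (r + R) = 12.0 / (0.0352 + 0.129) = 73.08 A
P_load = I² R = (73.08)² × 0.129 = 689.0 W

689 W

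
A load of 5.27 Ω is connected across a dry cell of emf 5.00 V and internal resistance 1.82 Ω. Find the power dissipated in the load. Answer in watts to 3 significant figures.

2.62 W

Find the circuit current first, then P = I²R for the load (series elements share I).
I = ε / (r + R) = 5.00 / (1.82 + 5.27) = 0.7052 A
P_load = I² R = (0.7052)² × 5.27 = 2.621 W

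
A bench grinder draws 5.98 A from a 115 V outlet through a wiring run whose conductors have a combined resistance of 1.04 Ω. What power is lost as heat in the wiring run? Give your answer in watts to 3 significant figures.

The wiring run is a series resistance carrying the load current; its dissipation is I²R_line.
The wiring run carries the full 5.98 A.
P_line = I² R_line = (5.980)² × 1.04 = 37.19 W

37.2 W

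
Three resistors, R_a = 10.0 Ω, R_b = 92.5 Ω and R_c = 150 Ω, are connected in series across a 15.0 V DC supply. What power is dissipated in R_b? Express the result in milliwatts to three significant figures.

326 mW

Series elements share the same current, so find I first, then use P = I²R.
R_total = 10.0 + 92.5 + 150 = 252.5 Ω
I = V / R_total = 15.0 / 252.5 = 0.05941 A
P_R_b = I² × R_b = (0.05941)² × 92.5 = 0.3264 W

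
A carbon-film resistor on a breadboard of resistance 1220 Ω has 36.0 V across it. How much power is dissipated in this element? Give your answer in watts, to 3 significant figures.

1.06 W

With V across and R both known, P = V²/R gives the dissipation directly.
P = (36.0 V)² / 1220 Ω = 1.062 W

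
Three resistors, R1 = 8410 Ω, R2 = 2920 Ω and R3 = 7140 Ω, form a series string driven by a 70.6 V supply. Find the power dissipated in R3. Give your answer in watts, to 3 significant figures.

Series elements share the same current, so find I first, then use P = I²R.
R_total = 8410 + 2920 + 7140 = 18470 Ω
I = V / R_total = 70.6 / 18470 = 0.003822 A
P_R3 = I² × R3 = (0.003822)² × 7140 = 0.1043 W

0.104 W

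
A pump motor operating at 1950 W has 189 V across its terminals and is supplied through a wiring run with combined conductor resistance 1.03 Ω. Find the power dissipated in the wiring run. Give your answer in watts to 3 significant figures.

The wiring run and load are in series, so the same current flows in both; the loss is I²R_line.
I = P / V = 1950 / 189 = 10.32 A through the wiring run.
P_line = I² R_line = (10.32)² × 1.03 = 109.6 W

110 W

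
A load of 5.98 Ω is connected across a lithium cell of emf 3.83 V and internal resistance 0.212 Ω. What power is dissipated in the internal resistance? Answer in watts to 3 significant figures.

0.0811 W

r is in series with the load, so it carries the full circuit current — the loss in it is I²r.
I = ε / (r + R) = 3.83 / (0.212 + 5.98) = 0.6185 A
P_int = I² r = (0.6185)² × 0.212 = 0.08111 W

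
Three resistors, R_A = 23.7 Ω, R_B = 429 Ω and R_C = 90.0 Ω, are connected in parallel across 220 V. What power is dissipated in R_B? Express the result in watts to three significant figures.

113 W

Each parallel branch sees the full supply voltage, so P = V²/R applies directly to the target branch.
P_R_B = V² / R_B = (220)² / 429 Ω = 112.8 W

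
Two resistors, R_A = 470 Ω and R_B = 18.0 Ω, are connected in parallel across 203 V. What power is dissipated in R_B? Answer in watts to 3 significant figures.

2290 W

The supply voltage appears across each parallel branch — just use P = V²/R_B.
P_R_B = V² / R_B = (203)² / 18.0 Ω = 2289 W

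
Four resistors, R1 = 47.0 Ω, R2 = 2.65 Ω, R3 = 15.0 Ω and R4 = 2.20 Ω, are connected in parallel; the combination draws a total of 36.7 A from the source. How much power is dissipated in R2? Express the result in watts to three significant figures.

601 W

Only the total current is stated, so first find the parallel equivalent to get the voltage across the combination.
1/R_eq = 1/47.0 + 1/2.65 + 1/15.0 + 1/2.20 ⇒ R_eq = 1.087 Ω
V = I_total × R_eq = 36.70 × 1.087 = 39.90 V
P_R2 = V² / R2 = (39.90)² / 2.65 = 600.7 W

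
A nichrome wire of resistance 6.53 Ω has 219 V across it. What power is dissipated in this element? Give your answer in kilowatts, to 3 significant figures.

Voltage and resistance are given, so P = V²/R is the one-step route.
P = (219 V)² / 6.53 Ω = 7345 W

7.34 kW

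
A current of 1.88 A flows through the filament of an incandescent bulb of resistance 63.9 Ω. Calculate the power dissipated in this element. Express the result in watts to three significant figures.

226 W

Current and resistance are given, so P = I²R is the direct form.
P = (1.880 A)² × 63.9 Ω = 225.8 W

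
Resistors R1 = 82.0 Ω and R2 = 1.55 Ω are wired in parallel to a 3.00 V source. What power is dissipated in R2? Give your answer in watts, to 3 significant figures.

5.81 W

Parallel branches share the same voltage; P = V²/R gives the branch power in one step.
P_R2 = V² / R2 = (3.00)² / 1.55 Ω = 5.806 W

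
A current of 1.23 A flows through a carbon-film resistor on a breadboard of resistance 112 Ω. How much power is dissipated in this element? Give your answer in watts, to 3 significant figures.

169 W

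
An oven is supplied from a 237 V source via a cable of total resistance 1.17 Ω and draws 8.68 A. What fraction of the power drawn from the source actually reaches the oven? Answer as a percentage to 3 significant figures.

95.7 %

The cable carries the full 8.68 A.
P_line = I² R_line = (8.680)² × 1.17 = 88.15 W
P_source = V I = 237 × 8.680 = 2057 W; P_load = 1969 W
η = P_load / P_source = 1969 / 2057 = 0.9571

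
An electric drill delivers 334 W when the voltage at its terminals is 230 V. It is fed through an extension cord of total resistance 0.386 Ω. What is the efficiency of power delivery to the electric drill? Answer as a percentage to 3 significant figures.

I = P / V = 334 / 230 = 1.452 A through the extension cord.
P_line = I² R_line = (1.452)² × 0.386 = 0.8140 W
P_source = P_load + P_line = 334.0 + 0.8140 = 334.8 W
η = P_load / P_source = 334.0 / 334.8 = 0.9976

99.8 %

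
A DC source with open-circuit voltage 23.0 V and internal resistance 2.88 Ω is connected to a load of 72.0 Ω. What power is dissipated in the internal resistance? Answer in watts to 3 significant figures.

r is in series with the load, so it carries the full circuit current — the loss in it is I²r.
I = ε / (r + R) = 23.0 / (2.88 + 72.0) = 0.3072 A
P_int = I² r = (0.3072)² × 2.88 = 0.2717 W

0.272 W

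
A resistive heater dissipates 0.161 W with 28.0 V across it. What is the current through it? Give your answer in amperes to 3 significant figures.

0.00575 A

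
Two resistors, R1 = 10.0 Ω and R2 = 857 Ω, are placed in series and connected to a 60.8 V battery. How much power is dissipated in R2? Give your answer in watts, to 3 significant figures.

The current is common to all series resistors; compute it, then apply P = I²R for the target.
R_total = 10.0 + 857 = 867.0 Ω
I = V / R_total = 60.8 / 867.0 = 0.07013 A
P_R2 = I² × R2 = (0.07013)² × 857 = 4.215 W

4.21 W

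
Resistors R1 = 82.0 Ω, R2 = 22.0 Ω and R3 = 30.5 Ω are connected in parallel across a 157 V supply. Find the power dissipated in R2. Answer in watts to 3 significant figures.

R2 sits directly across the source, so P = V²/R with V = 157 V.
P_R2 = V² / R2 = (157)² / 22.0 Ω = 1120 W

1120 W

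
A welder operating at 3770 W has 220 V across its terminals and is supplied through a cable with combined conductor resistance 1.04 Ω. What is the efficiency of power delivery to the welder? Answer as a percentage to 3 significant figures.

92.5 %

I = P / V = 3770 / 220 = 17.14 A through the cable.
P_line = I² R_line = (17.14)² × 1.04 = 305.4 W
P_source = P_load + P_line = 3770 + 305.4 = 4075 W
η = P_load / P_source = 3770 / 4075 = 0.9251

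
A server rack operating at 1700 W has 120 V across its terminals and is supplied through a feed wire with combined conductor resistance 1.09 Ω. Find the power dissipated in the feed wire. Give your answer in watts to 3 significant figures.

219 W

The feed wire and load are in series, so the same current flows in both; the loss is I²R_line.
I = P / V = 1700 / 120 = 14.17 A through the feed wire.
P_line = I² R_line = (14.17)² × 1.09 = 218.8 W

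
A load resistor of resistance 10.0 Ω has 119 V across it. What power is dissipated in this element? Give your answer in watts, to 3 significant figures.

1420 W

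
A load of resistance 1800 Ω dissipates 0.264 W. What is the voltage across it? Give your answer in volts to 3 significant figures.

21.8 V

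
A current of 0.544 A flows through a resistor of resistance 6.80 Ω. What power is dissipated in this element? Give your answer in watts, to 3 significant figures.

Knowing I and R, the power is just I²R — no need to find V first.
P = (0.5440 A)² × 6.80 Ω = 2.012 W

2.01 W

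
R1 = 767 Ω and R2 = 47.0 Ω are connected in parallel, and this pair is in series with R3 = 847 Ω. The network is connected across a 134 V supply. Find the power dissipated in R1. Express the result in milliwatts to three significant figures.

57.8 mW

Combine R1 and R2 into their parallel equivalent first, reducing the network to two series resistors.
R_p = (767×47.0)/(767+47.0) = 44.29 Ω
R_total = R_p + 847 = 44.29 + 847 = 891.3 Ω
I = V / R_total = 134 / 891.3 = 0.1503 A
Voltage across the parallel pair: V_p = I × R_p = 0.1503 × 44.29 = 6.658 V
R1 sits across V_p; its power is V_p²/R.
P_R1 = (6.658)² / 767 = 0.05780 W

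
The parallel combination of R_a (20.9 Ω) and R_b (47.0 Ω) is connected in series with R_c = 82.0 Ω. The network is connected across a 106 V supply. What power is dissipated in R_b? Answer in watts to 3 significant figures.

5.38 W

Reduce the parallel combination to a single R_p; the circuit then becomes R_p in series with the remaining resistor.
R_p = (20.9×47.0)/(20.9+47.0) = 14.47 Ω
R_total = R_p + 82.0 = 14.47 + 82.0 = 96.47 Ω
I = V / R_total = 106 / 96.47 = 1.099 A
Voltage across the parallel pair: V_p = I × R_p = 1.099 × 14.47 = 15.90 V
Use P = V²/R for R_b with V = V_p.
P_R_b = (15.90)² / 47.0 = 5.377 W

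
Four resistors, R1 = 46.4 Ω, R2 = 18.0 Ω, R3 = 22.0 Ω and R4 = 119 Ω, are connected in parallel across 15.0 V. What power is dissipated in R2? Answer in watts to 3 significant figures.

The supply voltage appears across each parallel branch — just use P = V²/R2.
P_R2 = V² / R2 = (15.0)² / 18.0 Ω = 12.50 W

12.5 W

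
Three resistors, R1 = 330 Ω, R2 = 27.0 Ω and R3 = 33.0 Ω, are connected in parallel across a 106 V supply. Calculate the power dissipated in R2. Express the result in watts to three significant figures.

R2 sits directly across the source, so P = V²/R with V = 106 V.
P_R2 = V² / R2 = (106)² / 27.0 Ω = 416.1 W

416 W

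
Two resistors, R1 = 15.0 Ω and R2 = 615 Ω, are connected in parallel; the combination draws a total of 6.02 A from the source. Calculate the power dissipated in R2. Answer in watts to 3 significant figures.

The branches share the same voltage, but only the total current is given — find V from the equivalent resistance first.
1/R_eq = 1/15.0 + 1/615 ⇒ R_eq = 14.64 Ω
V = I_total × R_eq = 6.020 × 14.64 = 88.15 V
P_R2 = V² / R2 = (88.15)² / 615 = 12.63 W

12.6 W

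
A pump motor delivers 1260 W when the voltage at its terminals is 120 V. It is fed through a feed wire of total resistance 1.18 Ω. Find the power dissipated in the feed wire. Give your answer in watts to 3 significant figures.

The feed wire is a series resistance carrying the load current; its dissipation is I²R_line.
I = P / V = 1260 / 120 = 10.50 A through the feed wire.
P_line = I² R_line = (10.50)² × 1.18 = 130.1 W

130 W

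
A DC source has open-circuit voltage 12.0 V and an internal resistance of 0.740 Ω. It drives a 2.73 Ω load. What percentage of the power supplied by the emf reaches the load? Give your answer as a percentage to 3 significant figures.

η = P_load/(P_load+P_int) = I²R/(I²R+I²r) = R/(R+r) — the I² cancels for series elements.
η = R / (R + r) = 2.73 / (2.73 + 0.740) = 0.7867

78.7 %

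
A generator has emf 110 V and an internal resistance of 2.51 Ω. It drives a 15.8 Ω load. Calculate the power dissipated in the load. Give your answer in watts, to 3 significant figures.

With r and R in series, I = ε/(r+R); the load dissipates I²R.
I = ε / (r + R) = 110 / (2.51 + 15.8) = 6.008 A
P_load = I² R = (6.008)² × 15.8 = 570.3 W

570 W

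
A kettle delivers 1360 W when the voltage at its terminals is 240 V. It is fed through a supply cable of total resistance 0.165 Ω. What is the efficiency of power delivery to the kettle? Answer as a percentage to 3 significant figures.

I = P / V = 1360 / 240 = 5.667 A through the supply cable.
P_line = I² R_line = (5.667)² × 0.165 = 5.298 W
P_source = P_load + P_line = 1360 + 5.298 = 1365 W
η = P_load / P_source = 1360 / 1365 = 0.9961

99.6 %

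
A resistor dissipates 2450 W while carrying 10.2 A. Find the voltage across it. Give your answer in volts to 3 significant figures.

The two known quantities fix the third via V = P / I.
V = 2450 / 10.20 = 240.2 V

240 V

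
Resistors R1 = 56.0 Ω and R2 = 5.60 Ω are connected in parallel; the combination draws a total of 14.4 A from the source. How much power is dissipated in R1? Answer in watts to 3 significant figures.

96.0 W

Parallel branches share V, not I — compute V via R_eq, then use V²/R for the target branch.
1/R_eq = 1/56.0 + 1/5.60 ⇒ R_eq = 5.091 Ω
V = I_total × R_eq = 14.40 × 5.091 = 73.31 V
P_R1 = V² / R1 = (73.31)² / 56.0 = 95.97 W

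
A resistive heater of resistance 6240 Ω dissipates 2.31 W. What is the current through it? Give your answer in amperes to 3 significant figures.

0.0192 A

From P = V I = I²R = V²/R, with the two given quantities we get I = √(P / R).
I = √(2.31 / 6240) = 0.01924 A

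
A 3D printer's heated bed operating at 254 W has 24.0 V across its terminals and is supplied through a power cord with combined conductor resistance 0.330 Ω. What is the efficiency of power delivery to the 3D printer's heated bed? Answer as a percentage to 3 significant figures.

I = P / V = 254 / 24.0 = 10.58 A through the power cord.
P_line = I² R_line = (10.58)² × 0.330 = 36.96 W
P_source = P_load + P_line = 254.0 + 36.96 = 291.0 W
η = P_load / P_source = 254.0 / 291.0 = 0.8730

87.3 %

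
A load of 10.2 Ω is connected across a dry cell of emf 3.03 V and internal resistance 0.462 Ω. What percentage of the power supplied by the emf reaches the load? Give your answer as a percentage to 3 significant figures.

η = P_load/(P_load+P_int) = I²R/(I²R+I²r) = R/(R+r) — the I² cancels for series elements.
η = R / (R + r) = 10.2 / (10.2 + 0.462) = 0.9567

95.7 %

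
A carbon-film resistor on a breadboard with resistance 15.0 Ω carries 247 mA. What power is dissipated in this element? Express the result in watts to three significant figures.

0.915 W

Knowing I and R, the power is just I²R — no need to find V first.
P = (0.2470 A)² × 15.0 Ω = 0.9151 W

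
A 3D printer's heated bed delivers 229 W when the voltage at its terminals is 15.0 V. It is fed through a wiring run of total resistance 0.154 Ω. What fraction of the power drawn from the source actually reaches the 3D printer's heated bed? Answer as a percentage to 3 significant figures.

I = P / V = 229 / 15.0 = 15.27 A through the wiring run.
P_line = I² R_line = (15.27)² × 0.154 = 35.89 W
P_source = P_load + P_line = 229.0 + 35.89 = 264.9 W
η = P_load / P_source = 229.0 / 264.9 = 0.8645

86.5 %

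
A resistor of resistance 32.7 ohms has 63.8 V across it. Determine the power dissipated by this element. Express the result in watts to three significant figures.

124 W

V and R are stated; P = V²/R avoids computing the current.
P = (63.8 V)² / 32.7 Ω = 124.5 W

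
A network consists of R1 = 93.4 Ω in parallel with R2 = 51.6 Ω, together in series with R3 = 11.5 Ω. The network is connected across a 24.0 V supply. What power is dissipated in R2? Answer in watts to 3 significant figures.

Reduce the parallel combination to a single R_p; the circuit then becomes R_p in series with the remaining resistor.
R_p = (93.4×51.6)/(93.4+51.6) = 33.24 Ω
R_total = R_p + 11.5 = 33.24 + 11.5 = 44.74 Ω
I = V / R_total = 24.0 / 44.74 = 0.5365 A
Voltage across the parallel pair: V_p = I × R_p = 0.5365 × 33.24 = 17.83 V
R2 has V_p across it, so P = V_p²/R2.
P_R2 = (17.83)² / 51.6 = 6.161 W

6.16 W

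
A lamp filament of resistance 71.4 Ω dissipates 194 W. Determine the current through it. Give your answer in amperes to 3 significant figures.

Inverting the appropriate power form: I = √(P / R).
I = √(194 / 71.4) = 1.648 A

1.65 A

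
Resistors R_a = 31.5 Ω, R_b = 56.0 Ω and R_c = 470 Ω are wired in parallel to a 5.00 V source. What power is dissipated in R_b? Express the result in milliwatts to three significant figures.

446 mW

Every branch has 5.00 V across it, so for R_b the power is simply V²/R.
P_R_b = V² / R_b = (5.00)² / 56.0 Ω = 0.4464 W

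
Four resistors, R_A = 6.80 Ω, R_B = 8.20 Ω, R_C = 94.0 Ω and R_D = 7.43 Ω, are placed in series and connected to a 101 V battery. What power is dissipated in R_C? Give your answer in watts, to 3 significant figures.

The current is common to all series resistors; compute it, then apply P = I²R for the target.
R_total = 6.80 + 8.20 + 94.0 + 7.43 = 116.4 Ω
I = V / R_total = 101 / 116.4 = 0.8675 A
P_R_C = I² × R_C = (0.8675)² × 94.0 = 70.74 W

70.7 W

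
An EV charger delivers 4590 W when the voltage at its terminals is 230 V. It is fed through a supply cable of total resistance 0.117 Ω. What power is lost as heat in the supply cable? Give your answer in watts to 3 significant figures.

46.6 W

The supply cable and load are in series, so the same current flows in both; the loss is I²R_line.
I = P / V = 4590 / 230 = 19.96 A through the supply cable.
P_line = I² R_line = (19.96)² × 0.117 = 46.60 W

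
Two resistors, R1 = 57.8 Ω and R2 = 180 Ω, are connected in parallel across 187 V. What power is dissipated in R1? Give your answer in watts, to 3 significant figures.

605 W

Each parallel branch sees the full supply voltage, so P = V²/R applies directly to the target branch.
P_R1 = V² / R1 = (187)² / 57.8 Ω = 605.0 W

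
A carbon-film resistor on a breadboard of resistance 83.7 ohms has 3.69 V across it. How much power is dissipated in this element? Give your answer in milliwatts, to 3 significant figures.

163 mW

Voltage and resistance are given, so P = V²/R is the one-step route.
P = (3.69 V)² / 83.7 Ω = 0.1627 W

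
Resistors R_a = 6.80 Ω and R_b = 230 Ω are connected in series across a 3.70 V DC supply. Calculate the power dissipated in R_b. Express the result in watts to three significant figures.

0.0562 W

Since the resistors are in series they all carry the loop current I = V/R_total; the power in any one is I²R.
R_total = 6.80 + 230 = 236.8 Ω
I = V / R_total = 3.70 / 236.8 = 0.01562 A
P_R_b = I² × R_b = (0.01562)² × 230 = 0.05615 W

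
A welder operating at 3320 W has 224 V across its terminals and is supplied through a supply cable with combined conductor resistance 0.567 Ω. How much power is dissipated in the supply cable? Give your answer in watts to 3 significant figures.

125 W

Line loss is just I²R for the cable — we know both I and R_line directly.
I = P / V = 3320 / 224 = 14.82 A through the supply cable.
P_line = I² R_line = (14.82)² × 0.567 = 124.6 W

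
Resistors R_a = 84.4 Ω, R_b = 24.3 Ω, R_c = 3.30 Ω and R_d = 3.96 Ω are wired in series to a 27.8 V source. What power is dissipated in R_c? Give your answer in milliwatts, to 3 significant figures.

190 mW

Since the resistors are in series they all carry the loop current I = V/R_total; the power in any one is I²R.
R_total = 84.4 + 24.3 + 3.30 + 3.96 = 116.0 Ω
I = V / R_total = 27.8 / 116.0 = 0.2397 A
P_R_c = I² × R_c = (0.2397)² × 3.30 = 0.1897 W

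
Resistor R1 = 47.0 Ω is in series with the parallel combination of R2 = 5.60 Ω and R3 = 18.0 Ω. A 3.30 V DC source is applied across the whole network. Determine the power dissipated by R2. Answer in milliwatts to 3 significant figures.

Reduce the parallel pair to R_p first; the network is then a simple series string.
R_p = (5.60×18.0)/(5.60+18.0) = 4.271 Ω
R_total = 47.0 + 4.271 = 51.27 Ω
I = V / R_total = 3.30 / 51.27 = 0.06436 A
Voltage across the parallel pair: V_p = I × R_p = 0.06436 × 4.271 = 0.2749 V
R2 sees V_p directly, so P = V_p² / R2.
P_R2 = (0.2749)² / 5.60 = 0.01350 W

13.5 mW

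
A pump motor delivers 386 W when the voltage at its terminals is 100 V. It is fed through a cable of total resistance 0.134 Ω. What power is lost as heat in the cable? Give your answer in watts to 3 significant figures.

2.00 W

The cable and load are in series, so the same current flows in both; the loss is I²R_line.
I = P / V = 386 / 100 = 3.860 A through the cable.
P_line = I² R_line = (3.860)² × 0.134 = 1.997 W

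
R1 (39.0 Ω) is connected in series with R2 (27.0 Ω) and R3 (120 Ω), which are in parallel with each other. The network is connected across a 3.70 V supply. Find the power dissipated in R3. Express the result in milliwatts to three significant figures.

14.9 mW

Reduce the parallel pair to R_p first; the network is then a simple series string.
R_p = (27.0×120)/(27.0+120) = 22.04 Ω
R_total = 39.0 + 22.04 = 61.04 Ω
I = V / R_total = 3.70 / 61.04 = 0.06062 A
Voltage across the parallel pair: V_p = I × R_p = 0.06062 × 22.04 = 1.336 V
R3 sees V_p directly, so P = V_p² / R3.
P_R3 = (1.336)² / 120 = 0.01487 W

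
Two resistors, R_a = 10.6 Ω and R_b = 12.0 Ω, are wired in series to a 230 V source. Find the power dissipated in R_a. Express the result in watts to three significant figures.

1100 W

Since the resistors are in series they all carry the loop current I = V/R_total; the power in any one is I²R.
R_total = 10.6 + 12.0 = 22.60 Ω
I = V / R_total = 230 / 22.60 = 10.18 A
P_R_a = I² × R_a = (10.18)² × 10.6 = 1098 W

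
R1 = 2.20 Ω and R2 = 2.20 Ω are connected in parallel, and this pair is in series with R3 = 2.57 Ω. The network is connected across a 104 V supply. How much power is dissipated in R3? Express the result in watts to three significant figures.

2060 W

First find R_p for the parallel pair, then treat R_p + R3 as a series loop.
R_p = (2.20×2.20)/(2.20+2.20) = 1.100 Ω
R_total = R_p + 2.57 = 1.100 + 2.57 = 3.670 Ω
I = V / R_total = 104 / 3.670 = 28.34 A
All the supply current flows through R3; use P = I²R3.
P_R3 = (28.34)² × 2.57 = 2064 W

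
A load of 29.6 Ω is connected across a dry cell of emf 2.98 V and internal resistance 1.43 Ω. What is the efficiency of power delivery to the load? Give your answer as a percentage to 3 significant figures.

The source delivers εI, of which I²R reaches the load and I²r is lost; since I is common, η = R/(R+r).
η = R / (R + r) = 29.6 / (29.6 + 1.43) = 0.9539

95.4 %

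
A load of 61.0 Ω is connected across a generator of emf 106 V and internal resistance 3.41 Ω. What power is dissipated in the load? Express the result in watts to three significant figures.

165 W

The internal resistance and the load are in series, so the same I flows through both; get I from ε/(r+R), then I²R for the load.
I = ε / (r + R) = 106 / (3.41 + 61.0) = 1.646 A
P_load = I² R = (1.646)² × 61.0 = 165.2 W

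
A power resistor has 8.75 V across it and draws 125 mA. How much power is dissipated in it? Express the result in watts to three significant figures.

Since both terminal voltage and current are stated, P = V I gives the power in one step.
P = 8.75 V × 0.1250 A = 1.094 W

1.09 W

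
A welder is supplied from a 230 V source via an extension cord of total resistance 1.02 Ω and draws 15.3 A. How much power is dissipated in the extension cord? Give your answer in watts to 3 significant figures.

Line loss is just I²R for the cable — we know both I and R_line directly.
The extension cord carries the full 15.3 A.
P_line = I² R_line = (15.30)² × 1.02 = 238.8 W

239 W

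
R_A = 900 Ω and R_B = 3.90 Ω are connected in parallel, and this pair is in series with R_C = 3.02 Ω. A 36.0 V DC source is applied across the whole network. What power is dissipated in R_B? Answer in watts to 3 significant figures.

Combine R_A and R_B into their parallel equivalent first, reducing the network to two series resistors.
R_p = (900×3.90)/(900+3.90) = 3.883 Ω
R_total = R_p + 3.02 = 3.883 + 3.02 = 6.903 Ω
I = V / R_total = 36.0 / 6.903 = 5.215 A
Voltage across the parallel pair: V_p = I × R_p = 5.215 × 3.883 = 20.25 V
R_B has V_p across it, so P = V_p²/R_B.
P_R_B = (20.25)² / 3.90 = 105.2 W

105 W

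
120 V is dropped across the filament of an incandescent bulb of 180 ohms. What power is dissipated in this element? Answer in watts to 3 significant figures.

Voltage and resistance are given, so P = V²/R is the one-step route.
P = (120 V)² / 180 Ω = 80.00 W

80.0 W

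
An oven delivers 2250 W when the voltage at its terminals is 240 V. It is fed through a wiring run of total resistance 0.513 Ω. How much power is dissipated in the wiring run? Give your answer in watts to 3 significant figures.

The wiring run and load are in series, so the same current flows in both; the loss is I²R_line.
I = P / V = 2250 / 240 = 9.375 A through the wiring run.
P_line = I² R_line = (9.375)² × 0.513 = 45.09 W

45.1 W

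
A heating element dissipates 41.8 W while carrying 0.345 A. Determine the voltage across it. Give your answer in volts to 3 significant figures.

Rearranging the power relation for the two known quantities gives V = P / I.
V = 41.8 / 0.3450 = 121.2 V

121 V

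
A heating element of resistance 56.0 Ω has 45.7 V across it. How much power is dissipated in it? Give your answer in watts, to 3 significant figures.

37.3 W

With V across and R both known, P = V²/R gives the dissipation directly.
P = (45.7 V)² / 56.0 Ω = 37.29 W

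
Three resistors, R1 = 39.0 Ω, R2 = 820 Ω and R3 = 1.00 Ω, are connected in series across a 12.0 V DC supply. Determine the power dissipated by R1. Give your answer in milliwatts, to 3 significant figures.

7.59 mW

Series elements share the same current, so find I first, then use P = I²R.
R_total = 39.0 + 820 + 1.00 = 860.0 Ω
I = V / R_total = 12.0 / 860.0 = 0.01395 A
P_R1 = I² × R1 = (0.01395)² × 39.0 = 0.007593 W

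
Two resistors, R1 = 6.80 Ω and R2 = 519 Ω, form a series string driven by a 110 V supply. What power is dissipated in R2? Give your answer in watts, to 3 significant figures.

22.7 W

Since the resistors are in series they all carry the loop current I = V/R_total; the power in any one is I²R.
R_total = 6.80 + 519 = 525.8 Ω
I = V / R_total = 110 / 525.8 = 0.2092 A
P_R2 = I² × R2 = (0.2092)² × 519 = 22.71 W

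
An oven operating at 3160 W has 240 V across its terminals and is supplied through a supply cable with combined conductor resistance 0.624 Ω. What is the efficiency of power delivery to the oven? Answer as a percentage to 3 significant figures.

96.7 %

I = P / V = 3160 / 240 = 13.17 A through the supply cable.
P_line = I² R_line = (13.17)² × 0.624 = 108.2 W
P_source = P_load + P_line = 3160 + 108.2 = 3268 W
η = P_load / P_source = 3160 / 3268 = 0.9669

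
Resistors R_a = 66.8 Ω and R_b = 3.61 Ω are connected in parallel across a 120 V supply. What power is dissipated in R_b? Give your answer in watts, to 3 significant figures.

3990 W

Each parallel branch sees the full supply voltage, so P = V²/R applies directly to the target branch.
P_R_b = V² / R_b = (120)² / 3.61 Ω = 3989 W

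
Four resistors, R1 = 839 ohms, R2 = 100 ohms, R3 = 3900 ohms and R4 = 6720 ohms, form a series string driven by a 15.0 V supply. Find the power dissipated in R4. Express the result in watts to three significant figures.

Since the resistors are in series they all carry the loop current I = V/R_total; the power in any one is I²R.
R_total = 839 + 100 + 3900 + 6720 = 11560 Ω
I = V / R_total = 15.0 / 11560 = 0.001298 A
P_R4 = I² × R4 = (0.001298)² × 6720 = 0.01132 W

0.0113 W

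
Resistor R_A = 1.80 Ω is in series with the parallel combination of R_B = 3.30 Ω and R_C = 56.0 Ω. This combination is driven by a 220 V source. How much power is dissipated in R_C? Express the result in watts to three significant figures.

347 W

Collapse R_B‖R_C to a single equivalent, reducing the network to two series elements.
R_p = (3.30×56.0)/(3.30+56.0) = 3.116 Ω
R_total = 1.80 + 3.116 = 4.916 Ω
I = V / R_total = 220 / 4.916 = 44.75 A
Voltage across the parallel pair: V_p = I × R_p = 44.75 × 3.116 = 139.5 V
R_C is across V_p, so use P = V²/R for that branch.
P_R_C = (139.5)² / 56.0 = 347.3 W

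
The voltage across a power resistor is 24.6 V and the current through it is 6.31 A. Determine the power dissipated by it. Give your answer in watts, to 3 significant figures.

155 W

Since both terminal voltage and current are stated, P = V I gives the power in one step.
P = 24.6 V × 6.310 A = 155.2 W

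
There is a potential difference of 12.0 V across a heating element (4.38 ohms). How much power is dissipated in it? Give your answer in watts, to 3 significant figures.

With V across and R both known, P = V²/R gives the dissipation directly.
P = (12.0 V)² / 4.38 Ω = 32.88 W

32.9 W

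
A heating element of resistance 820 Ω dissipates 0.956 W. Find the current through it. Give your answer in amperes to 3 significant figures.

0.0341 A

Inverting the appropriate power form: I = √(P / R).
I = √(0.956 / 820) = 0.03414 A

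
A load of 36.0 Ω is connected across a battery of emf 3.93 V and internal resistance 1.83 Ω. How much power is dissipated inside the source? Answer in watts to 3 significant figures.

0.0197 W

r is in series with the load, so it carries the full circuit current — the loss in it is I²r.
I = ε / (r + R) = 3.93 / (1.83 + 36.0) = 0.1039 A
P_int = I² r = (0.1039)² × 1.83 = 0.01975 W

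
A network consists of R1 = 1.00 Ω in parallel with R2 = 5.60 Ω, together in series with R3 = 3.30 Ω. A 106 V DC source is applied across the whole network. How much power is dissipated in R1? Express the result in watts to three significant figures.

470 W

Reduce the parallel combination to a single R_p; the circuit then becomes R_p in series with the remaining resistor.
R_p = (1.00×5.60)/(1.00+5.60) = 0.8485 Ω
R_total = R_p + 3.30 = 0.8485 + 3.30 = 4.148 Ω
I = V / R_total = 106 / 4.148 = 25.55 A
Voltage across the parallel pair: V_p = I × R_p = 25.55 × 0.8485 = 21.68 V
Use P = V²/R for R1 with V = V_p.
P_R1 = (21.68)² / 1.00 = 470.0 W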